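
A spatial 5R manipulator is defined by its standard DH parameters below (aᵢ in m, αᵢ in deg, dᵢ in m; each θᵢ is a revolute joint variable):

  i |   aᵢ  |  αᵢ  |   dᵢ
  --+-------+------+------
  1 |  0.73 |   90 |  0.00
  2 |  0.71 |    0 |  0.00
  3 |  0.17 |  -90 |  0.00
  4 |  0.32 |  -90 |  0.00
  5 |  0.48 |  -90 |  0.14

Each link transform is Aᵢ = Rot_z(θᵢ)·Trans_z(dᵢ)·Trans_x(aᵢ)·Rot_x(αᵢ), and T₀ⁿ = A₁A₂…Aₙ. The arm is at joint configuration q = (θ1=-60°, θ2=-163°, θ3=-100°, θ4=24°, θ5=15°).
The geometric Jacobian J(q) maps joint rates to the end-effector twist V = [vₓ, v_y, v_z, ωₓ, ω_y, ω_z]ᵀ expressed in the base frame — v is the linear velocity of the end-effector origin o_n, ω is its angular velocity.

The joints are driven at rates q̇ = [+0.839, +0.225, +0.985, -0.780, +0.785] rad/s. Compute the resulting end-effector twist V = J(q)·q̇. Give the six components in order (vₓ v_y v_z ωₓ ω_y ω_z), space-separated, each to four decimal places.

o_n = [0.4234, 0.1598, 0.6303]
J₁: ẑ×o_n = [-0.1598, 0.4234, 0.0000], ω = ẑ
J2: z=[-0.8660, -0.5000, 0.0000] o=[0.3650, -0.6322, 0.0000] → [-0.3152, 0.5459, -0.6567, -0.8660, -0.5000, 0.0000]
J3: z=[-0.8660, -0.5000, 0.0000] o=[0.0255, -0.0442, -0.2076] → [-0.4190, 0.7257, 0.0223, -0.8660, -0.5000, 0.0000]
J4: z=[-0.4963, 0.8596, -0.1219] o=[0.0152, -0.0262, -0.0389] → [0.5979, 0.2823, -0.4433, -0.4963, 0.8596, -0.1219]
J5: z=[0.8159, 0.4138, -0.4037] o=[0.1101, 0.0697, 0.2513] → [0.1932, -0.4358, -0.0561, 0.8159, 0.4138, -0.4037]
V = J·q̇ = [-0.9323, 0.6306, 0.1759, -0.0203, -0.9506, 0.6171]

-0.9323 0.6306 0.1759 -0.0203 -0.9506 0.6171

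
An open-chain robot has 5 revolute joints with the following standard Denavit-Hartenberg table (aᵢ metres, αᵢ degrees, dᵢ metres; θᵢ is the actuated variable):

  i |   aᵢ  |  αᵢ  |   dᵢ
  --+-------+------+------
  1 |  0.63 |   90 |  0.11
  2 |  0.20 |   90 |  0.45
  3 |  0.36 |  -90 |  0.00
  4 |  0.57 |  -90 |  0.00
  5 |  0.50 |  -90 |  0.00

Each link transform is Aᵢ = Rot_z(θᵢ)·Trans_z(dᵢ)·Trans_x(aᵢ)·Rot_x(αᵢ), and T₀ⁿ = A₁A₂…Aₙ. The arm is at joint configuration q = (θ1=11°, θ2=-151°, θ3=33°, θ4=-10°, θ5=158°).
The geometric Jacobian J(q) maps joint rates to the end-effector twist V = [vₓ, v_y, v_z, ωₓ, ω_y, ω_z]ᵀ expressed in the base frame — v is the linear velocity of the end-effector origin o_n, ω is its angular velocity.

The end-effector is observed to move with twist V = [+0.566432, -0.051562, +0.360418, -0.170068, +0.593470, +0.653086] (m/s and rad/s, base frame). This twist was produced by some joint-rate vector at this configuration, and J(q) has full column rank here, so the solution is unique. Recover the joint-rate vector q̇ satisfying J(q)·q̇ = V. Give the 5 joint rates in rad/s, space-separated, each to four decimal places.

0.9790 -0.4250 0.1290 -0.2710 0.3940

o_n = [0.1199, -0.5330, -0.2092]
J₁: ẑ×o_n = [0.5330, 0.1199, -0.0000], ω = ẑ
J2: z=[0.1908, -0.9816, 0.0000] o=[0.6184, 0.1202, 0.1100] → [0.3134, 0.0609, -0.6140, 0.1908, -0.9816, 0.0000]
J3: z=[-0.4759, -0.0925, 0.8746] o=[0.5326, -0.3549, 0.0130] → [0.1763, -0.4668, 0.0466, -0.4759, -0.0925, 0.8746]
J4: z=[0.6276, -0.7324, 0.2640] o=[0.3108, -0.5978, -0.1333] → [0.0385, -0.0028, -0.0992, 0.6276, -0.7324, 0.2640]
J5: z=[0.3617, -0.0260, -0.9319] o=[-0.0822, -0.9856, -0.2750] → [0.4201, -0.2121, 0.1690, 0.3617, -0.0260, -0.9319]
q̇ = J⁺·V = [0.9790, -0.4250, 0.1290, -0.2710, 0.3940]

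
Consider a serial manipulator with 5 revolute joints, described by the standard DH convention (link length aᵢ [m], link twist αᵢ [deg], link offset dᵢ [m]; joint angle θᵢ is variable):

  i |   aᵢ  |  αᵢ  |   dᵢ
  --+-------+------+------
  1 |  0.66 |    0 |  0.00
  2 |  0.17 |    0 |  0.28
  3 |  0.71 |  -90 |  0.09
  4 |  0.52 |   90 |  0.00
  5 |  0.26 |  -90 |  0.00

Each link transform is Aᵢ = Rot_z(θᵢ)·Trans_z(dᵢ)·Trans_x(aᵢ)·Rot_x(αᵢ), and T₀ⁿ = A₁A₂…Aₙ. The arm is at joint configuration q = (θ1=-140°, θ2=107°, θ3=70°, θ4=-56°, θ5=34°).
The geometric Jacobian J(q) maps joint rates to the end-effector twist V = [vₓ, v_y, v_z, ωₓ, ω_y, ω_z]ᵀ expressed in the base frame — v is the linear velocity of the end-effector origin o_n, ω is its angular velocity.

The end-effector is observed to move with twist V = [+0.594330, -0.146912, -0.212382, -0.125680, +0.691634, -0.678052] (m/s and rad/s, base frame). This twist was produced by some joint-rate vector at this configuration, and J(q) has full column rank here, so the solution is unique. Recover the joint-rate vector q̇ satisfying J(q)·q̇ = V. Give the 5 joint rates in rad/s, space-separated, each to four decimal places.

-0.2430 -0.3010 0.0790 0.6280 -0.3810

o_n = [0.4450, 0.2741, 0.9798]
J₁: ẑ×o_n = [-0.2741, 0.4450, 0.0000], ω = ẑ
J2: z=[0.0000, 0.0000, 1.0000] o=[-0.5056, -0.4242, 0.0000] → [-0.6983, 0.9506, 0.0000, 0.0000, 0.0000, 1.0000]
J3: z=[0.0000, 0.0000, 1.0000] o=[-0.3630, -0.5168, 0.2800] → [-0.7909, 0.8080, 0.0000, 0.0000, 0.0000, 1.0000]
J4: z=[-0.6018, 0.7986, 0.0000] o=[0.2040, -0.0895, 0.3700] → [0.4870, 0.3670, -0.4113, -0.6018, 0.7986, 0.0000]
J5: z=[-0.6621, -0.4989, 0.5592] o=[0.4362, 0.0855, 0.8011] → [-0.1947, 0.1232, -0.1205, -0.6621, -0.4989, 0.5592]
q̇ = J⁺·V = [-0.2430, -0.3010, 0.0790, 0.6280, -0.3810]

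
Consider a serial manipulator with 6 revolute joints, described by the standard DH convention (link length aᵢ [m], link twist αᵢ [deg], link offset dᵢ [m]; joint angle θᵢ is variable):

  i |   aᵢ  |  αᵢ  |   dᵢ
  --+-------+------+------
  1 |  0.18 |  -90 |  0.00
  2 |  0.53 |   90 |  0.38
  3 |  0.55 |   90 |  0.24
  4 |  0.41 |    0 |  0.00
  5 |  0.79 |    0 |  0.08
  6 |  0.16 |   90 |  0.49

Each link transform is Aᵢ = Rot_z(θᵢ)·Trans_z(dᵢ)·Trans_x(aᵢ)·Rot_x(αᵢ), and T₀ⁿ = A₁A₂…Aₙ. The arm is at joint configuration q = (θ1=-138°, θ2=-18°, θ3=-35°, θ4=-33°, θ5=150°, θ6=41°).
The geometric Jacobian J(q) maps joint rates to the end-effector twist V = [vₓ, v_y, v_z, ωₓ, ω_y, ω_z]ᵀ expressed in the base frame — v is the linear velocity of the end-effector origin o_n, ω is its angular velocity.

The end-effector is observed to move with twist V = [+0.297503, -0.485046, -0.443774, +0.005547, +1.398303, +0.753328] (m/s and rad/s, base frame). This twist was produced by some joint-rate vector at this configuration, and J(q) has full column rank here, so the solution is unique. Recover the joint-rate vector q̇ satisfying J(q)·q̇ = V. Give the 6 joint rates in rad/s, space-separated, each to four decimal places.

o_n = [-0.5286, -0.0605, 0.9030]
J₁: ẑ×o_n = [0.0605, -0.5286, 0.0000], ω = ẑ
J2: z=[0.6691, -0.7431, 0.0000] o=[-0.1338, -0.1204, 0.0000] → [-0.6711, -0.6042, -0.2533, 0.6691, -0.7431, 0.0000]
J3: z=[0.2296, 0.2068, 0.9511] o=[-0.2541, -0.7401, 0.1638] → [-0.4936, -0.4309, 0.2129, 0.2296, 0.2068, 0.9511]
J4: z=[-0.1427, 0.9738, -0.1772] o=[-0.7285, -0.7428, 0.5313] → [0.4829, 0.0176, -0.2920, -0.1427, 0.9738, -0.1772]
J5: z=[-0.1427, 0.9738, -0.1772] o=[-1.1108, -0.8216, 0.4059] → [0.6190, -0.0322, -0.6755, -0.1427, 0.9738, -0.1772]
J6: z=[-0.1427, 0.9738, -0.1772] o=[-0.6153, -0.5641, 0.9704] → [0.0236, -0.0250, -0.1563, -0.1427, 0.9738, -0.1772]
q̇ = J⁺·V = [0.2480, 0.0180, 0.7710, 0.6040, 0.6170, 0.0650]

0.2480 0.0180 0.7710 0.6040 0.6170 0.0650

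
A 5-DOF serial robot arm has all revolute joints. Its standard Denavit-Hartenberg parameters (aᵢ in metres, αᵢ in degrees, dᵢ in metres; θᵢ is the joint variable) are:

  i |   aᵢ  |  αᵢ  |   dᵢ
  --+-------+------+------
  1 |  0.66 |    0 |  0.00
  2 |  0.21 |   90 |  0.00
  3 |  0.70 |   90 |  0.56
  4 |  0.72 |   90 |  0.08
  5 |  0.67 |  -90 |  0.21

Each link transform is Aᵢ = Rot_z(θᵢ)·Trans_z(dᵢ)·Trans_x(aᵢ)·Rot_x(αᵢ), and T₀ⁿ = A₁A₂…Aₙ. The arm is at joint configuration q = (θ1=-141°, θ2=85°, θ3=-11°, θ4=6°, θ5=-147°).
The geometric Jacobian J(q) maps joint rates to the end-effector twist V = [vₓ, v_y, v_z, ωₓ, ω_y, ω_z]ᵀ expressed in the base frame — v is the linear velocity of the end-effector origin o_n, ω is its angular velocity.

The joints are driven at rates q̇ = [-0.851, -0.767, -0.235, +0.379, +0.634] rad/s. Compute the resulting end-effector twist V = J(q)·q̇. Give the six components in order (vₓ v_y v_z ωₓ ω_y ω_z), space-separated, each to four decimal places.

o_n = [-0.1873, -1.5556, 0.1119]
J₁: ẑ×o_n = [1.5556, -0.1873, 0.0000], ω = ẑ
J2: z=[0.0000, 0.0000, 1.0000] o=[-0.5129, -0.4154, 0.0000] → [1.1402, 0.3256, -0.0000, 0.0000, 0.0000, 1.0000]
J3: z=[-0.8290, -0.5592, 0.0000] o=[-0.3955, -0.5894, 0.0000] → [-0.0626, 0.0928, 0.9174, -0.8290, -0.5592, 0.0000]
J4: z=[-0.1067, 0.1582, -0.9816] o=[-0.4755, -1.4723, -0.1336] → [-0.0430, -0.2567, -0.0367, -0.1067, 0.1582, -0.9816]
J5: z=[0.8819, 0.4711, -0.0199] o=[-0.1534, -2.0844, -0.3487] → [0.2275, -0.4056, 0.4823, 0.8819, 0.4711, -0.0199]
V = J·q̇ = [-2.0557, -0.4666, 0.0763, 0.7135, 0.4900, -2.0027]

-2.0557 -0.4666 0.0763 0.7135 0.4900 -2.0027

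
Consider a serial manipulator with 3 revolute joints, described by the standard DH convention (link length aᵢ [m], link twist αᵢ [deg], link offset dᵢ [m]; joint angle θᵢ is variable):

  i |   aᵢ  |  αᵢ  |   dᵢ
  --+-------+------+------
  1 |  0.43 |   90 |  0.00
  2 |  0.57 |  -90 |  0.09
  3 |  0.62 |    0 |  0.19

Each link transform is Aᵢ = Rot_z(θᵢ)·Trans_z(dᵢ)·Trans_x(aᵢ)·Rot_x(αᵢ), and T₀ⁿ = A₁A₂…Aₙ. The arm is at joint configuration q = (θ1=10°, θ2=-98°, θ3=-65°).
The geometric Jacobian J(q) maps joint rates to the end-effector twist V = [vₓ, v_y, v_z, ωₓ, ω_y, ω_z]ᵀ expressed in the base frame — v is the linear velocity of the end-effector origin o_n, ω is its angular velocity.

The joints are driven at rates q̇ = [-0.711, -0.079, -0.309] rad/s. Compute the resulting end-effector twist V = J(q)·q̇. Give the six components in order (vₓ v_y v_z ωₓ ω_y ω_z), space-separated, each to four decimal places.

-0.4227 -0.5194 0.1662 -0.3151 0.0247 -0.6680

o_n = [0.6079, -0.5548, -0.8504]
J₁: ẑ×o_n = [0.5548, 0.6079, -0.0000], ω = ẑ
J2: z=[0.1736, -0.9848, 0.0000] o=[0.4235, 0.0747, 0.0000] → [0.8375, 0.1477, 0.0724, 0.1736, -0.9848, 0.0000]
J3: z=[0.9752, 0.1720, -0.1392] o=[0.3610, -0.0277, -0.5645] → [-0.1225, 0.2445, -0.5564, 0.9752, 0.1720, -0.1392]
V = J·q̇ = [-0.4227, -0.5194, 0.1662, -0.3151, 0.0247, -0.6680]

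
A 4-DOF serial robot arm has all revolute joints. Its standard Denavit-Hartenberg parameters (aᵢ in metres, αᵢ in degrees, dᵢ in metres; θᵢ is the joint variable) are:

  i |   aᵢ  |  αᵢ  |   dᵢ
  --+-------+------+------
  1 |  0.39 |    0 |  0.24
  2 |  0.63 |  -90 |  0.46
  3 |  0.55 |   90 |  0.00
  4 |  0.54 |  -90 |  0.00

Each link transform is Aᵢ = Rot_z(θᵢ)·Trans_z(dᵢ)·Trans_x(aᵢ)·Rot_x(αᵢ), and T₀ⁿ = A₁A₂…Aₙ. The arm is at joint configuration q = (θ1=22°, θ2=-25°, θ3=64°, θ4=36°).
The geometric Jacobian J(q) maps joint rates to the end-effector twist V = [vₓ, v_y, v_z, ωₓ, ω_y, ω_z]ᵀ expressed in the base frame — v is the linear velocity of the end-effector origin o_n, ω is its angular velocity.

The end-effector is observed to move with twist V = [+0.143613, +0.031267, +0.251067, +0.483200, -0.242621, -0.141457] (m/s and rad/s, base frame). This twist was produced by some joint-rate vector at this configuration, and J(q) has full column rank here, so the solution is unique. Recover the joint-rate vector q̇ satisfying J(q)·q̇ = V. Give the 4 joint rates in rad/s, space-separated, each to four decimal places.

0.5800 -0.9630 -0.2170 0.5510

o_n = [1.4394, 0.4075, -0.1870]
J₁: ẑ×o_n = [-0.4075, 1.4394, 0.0000], ω = ẑ
J2: z=[0.0000, 0.0000, 1.0000] o=[0.3616, 0.1461, 0.2400] → [-0.2614, 1.0778, 0.0000, 0.0000, 0.0000, 1.0000]
J3: z=[0.0523, 0.9986, 0.0000] o=[0.9907, 0.1131, 0.7000] → [-0.8858, 0.0464, -0.4326, 0.0523, 0.9986, 0.0000]
J4: z=[0.8976, -0.0470, 0.4384] o=[1.2315, 0.1005, 0.2057] → [-0.1161, 0.4436, 0.2853, 0.8976, -0.0470, 0.4384]
q̇ = J⁺·V = [0.5800, -0.9630, -0.2170, 0.5510]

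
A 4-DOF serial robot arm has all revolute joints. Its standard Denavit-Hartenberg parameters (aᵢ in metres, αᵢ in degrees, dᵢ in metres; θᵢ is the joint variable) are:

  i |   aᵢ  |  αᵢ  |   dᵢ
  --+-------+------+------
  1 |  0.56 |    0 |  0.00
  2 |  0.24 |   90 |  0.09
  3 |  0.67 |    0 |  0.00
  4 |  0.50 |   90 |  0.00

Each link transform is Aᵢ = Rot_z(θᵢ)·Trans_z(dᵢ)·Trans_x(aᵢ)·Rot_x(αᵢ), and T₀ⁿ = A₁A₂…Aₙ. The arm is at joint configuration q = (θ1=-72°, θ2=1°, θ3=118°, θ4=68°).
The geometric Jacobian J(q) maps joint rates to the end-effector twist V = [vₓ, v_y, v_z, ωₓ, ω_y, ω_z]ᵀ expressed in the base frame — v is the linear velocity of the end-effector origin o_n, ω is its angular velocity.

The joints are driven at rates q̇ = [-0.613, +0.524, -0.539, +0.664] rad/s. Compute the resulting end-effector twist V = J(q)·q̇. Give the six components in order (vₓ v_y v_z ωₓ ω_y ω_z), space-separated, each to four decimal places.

-0.1724 -0.3972 0.1074 -0.1182 -0.0407 -0.0890

o_n = [-0.0131, 0.0081, 0.6293]
J₁: ẑ×o_n = [-0.0081, -0.0131, 0.0000], ω = ẑ
J2: z=[0.0000, 0.0000, 1.0000] o=[0.1730, -0.5326, 0.0000] → [-0.5407, -0.1862, 0.0000, 0.0000, 0.0000, 1.0000]
J3: z=[-0.9455, -0.3256, 0.0000] o=[0.2512, -0.7595, 0.0900] → [-0.1756, 0.5099, -0.8118, -0.9455, -0.3256, 0.0000]
J4: z=[-0.9455, -0.3256, 0.0000] o=[0.1488, -0.4621, 0.6816] → [0.0170, -0.0494, -0.4973, -0.9455, -0.3256, 0.0000]
V = J·q̇ = [-0.1724, -0.3972, 0.1074, -0.1182, -0.0407, -0.0890]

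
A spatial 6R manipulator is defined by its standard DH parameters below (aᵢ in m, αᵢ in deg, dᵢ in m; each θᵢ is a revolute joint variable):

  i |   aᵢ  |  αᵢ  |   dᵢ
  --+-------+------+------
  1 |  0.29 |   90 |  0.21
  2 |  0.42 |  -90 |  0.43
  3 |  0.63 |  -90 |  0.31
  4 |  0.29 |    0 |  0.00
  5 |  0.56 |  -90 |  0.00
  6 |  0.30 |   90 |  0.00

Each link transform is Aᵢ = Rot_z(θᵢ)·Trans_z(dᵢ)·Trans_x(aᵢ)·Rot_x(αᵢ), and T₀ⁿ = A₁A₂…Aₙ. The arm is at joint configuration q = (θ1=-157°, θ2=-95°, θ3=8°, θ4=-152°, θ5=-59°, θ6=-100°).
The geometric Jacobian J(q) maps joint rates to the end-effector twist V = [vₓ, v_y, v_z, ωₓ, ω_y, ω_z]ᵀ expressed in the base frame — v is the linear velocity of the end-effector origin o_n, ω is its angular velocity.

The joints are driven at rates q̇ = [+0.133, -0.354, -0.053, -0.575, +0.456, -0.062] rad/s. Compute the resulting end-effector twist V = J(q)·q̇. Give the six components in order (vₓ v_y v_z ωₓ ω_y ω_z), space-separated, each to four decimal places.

0.2856 0.0591 -0.0232 0.1952 -0.1785 0.0943

o_n = [-0.4677, -0.0399, -0.1229]
J₁: ẑ×o_n = [0.0399, -0.4677, 0.0000], ω = ẑ
J2: z=[-0.3907, 0.9205, 0.0000] o=[-0.2669, -0.1133, 0.2100] → [-0.3065, -0.1301, 0.1561, -0.3907, 0.9205, 0.0000]
J3: z=[-0.9170, -0.3892, -0.0872] o=[-0.4013, 0.2968, -0.2084] → [-0.0626, 0.0842, 0.2829, -0.9170, -0.3892, -0.0872]
J4: z=[0.3758, -0.9163, 0.1386] o=[-0.6012, 0.1167, -0.8569] → [-0.6508, -0.2573, 0.0635, 0.3758, -0.9163, 0.1386]
J5: z=[0.3758, -0.9163, 0.1386] o=[-0.7603, 0.0879, -0.6162] → [-0.4342, -0.1448, 0.2201, 0.3758, -0.9163, 0.1386]
J6: z=[-0.8549, -0.2850, 0.4334] o=[-0.5601, 0.2454, -0.1175] → [0.1252, 0.0354, 0.2703, -0.8549, -0.2850, 0.4334]
V = J·q̇ = [0.2856, 0.0591, -0.0232, 0.1952, -0.1785, 0.0943]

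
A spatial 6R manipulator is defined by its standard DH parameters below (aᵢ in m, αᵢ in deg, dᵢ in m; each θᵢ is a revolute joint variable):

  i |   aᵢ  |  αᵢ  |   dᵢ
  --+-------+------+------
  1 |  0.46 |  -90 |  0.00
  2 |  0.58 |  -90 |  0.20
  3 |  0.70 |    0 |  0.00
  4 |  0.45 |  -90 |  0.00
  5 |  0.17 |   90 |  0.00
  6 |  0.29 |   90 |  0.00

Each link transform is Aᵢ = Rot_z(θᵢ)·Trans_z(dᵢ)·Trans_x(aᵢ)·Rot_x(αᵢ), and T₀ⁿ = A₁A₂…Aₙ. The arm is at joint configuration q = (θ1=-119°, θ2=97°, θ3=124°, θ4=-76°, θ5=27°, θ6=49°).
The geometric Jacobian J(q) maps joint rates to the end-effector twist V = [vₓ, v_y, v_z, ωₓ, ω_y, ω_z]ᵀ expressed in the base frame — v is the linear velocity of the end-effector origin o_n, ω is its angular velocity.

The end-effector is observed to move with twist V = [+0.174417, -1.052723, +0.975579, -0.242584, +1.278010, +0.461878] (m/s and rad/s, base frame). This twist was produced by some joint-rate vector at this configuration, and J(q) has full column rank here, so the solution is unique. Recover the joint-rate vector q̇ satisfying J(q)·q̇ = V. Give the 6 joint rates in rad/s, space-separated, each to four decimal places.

0.4990 -0.3760 0.9860 -0.8710 0.1870 0.9800

o_n = [-1.2316, 0.0466, -0.5577]
J₁: ẑ×o_n = [-0.0466, -1.2316, 0.0000], ω = ẑ
J2: z=[0.8746, -0.4848, 0.0000] o=[-0.2230, -0.4023, 0.0000] → [0.2704, 0.4878, -0.0963, 0.8746, -0.4848, 0.0000]
J3: z=[0.4812, 0.8681, 0.1219] o=[-0.0138, -0.4375, -0.5757] → [-0.0434, -0.1571, 1.2900, 0.4812, 0.8681, 0.1219]
J4: z=[0.4812, 0.8681, 0.1219] o=[-0.5445, -0.1978, -0.1872] → [-0.3515, 0.0946, 0.7140, 0.4812, 0.8681, 0.1219]
J5: z=[-0.6291, 0.2452, 0.7376] o=[-0.8192, -0.0036, -0.4860] → [-0.0546, -0.3492, 0.0695, -0.6291, 0.2452, 0.7376]
J6: z=[0.1516, 0.9694, -0.1929] o=[-0.9488, -0.0052, -0.5960] → [0.0472, 0.0487, 0.2820, 0.1516, 0.9694, -0.1929]
q̇ = J⁺·V = [0.4990, -0.3760, 0.9860, -0.8710, 0.1870, 0.9800]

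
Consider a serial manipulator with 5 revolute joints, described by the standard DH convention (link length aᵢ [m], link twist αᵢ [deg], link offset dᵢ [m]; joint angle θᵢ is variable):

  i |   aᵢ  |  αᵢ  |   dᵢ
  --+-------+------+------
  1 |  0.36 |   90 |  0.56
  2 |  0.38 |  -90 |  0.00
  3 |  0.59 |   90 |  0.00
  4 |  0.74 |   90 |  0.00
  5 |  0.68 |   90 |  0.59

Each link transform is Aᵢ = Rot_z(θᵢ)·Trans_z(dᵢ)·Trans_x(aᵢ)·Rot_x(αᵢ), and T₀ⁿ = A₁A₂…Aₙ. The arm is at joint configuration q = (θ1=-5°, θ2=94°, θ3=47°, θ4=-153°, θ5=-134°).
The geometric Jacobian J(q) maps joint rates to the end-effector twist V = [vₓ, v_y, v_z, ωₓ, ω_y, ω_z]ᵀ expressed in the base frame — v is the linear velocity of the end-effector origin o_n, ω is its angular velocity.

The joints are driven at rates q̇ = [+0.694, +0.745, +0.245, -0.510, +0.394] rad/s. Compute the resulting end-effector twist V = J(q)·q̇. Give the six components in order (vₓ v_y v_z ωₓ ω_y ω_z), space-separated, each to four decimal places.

o_n = [-0.0141, 0.3975, 0.6109]
J₁: ẑ×o_n = [-0.3975, -0.0141, 0.0000], ω = ẑ
J2: z=[-0.0872, -0.9962, 0.0000] o=[0.3586, -0.0314, 0.5600] → [-0.0507, 0.0044, -0.4087, -0.0872, -0.9962, 0.0000]
J3: z=[-0.9938, 0.0869, -0.0698] o=[0.3322, -0.0291, 0.9391] → [0.0012, -0.3019, -0.3938, -0.9938, 0.0869, -0.0698]
J4: z=[-0.1103, -0.6750, 0.7296] o=[0.3419, 0.4032, 1.3405] → [0.4966, -0.3402, -0.2397, -0.1103, -0.6750, 0.7296]
J5: z=[-0.8929, -0.2552, -0.3710] o=[0.6649, -0.1091, 0.9153] → [0.2656, -0.0198, -0.6257, -0.8929, -0.2552, -0.3710]
V = J·q̇ = [-0.4620, 0.0852, -0.5253, -0.6040, -0.4772, 0.1586]

-0.4620 0.0852 -0.5253 -0.6040 -0.4772 0.1586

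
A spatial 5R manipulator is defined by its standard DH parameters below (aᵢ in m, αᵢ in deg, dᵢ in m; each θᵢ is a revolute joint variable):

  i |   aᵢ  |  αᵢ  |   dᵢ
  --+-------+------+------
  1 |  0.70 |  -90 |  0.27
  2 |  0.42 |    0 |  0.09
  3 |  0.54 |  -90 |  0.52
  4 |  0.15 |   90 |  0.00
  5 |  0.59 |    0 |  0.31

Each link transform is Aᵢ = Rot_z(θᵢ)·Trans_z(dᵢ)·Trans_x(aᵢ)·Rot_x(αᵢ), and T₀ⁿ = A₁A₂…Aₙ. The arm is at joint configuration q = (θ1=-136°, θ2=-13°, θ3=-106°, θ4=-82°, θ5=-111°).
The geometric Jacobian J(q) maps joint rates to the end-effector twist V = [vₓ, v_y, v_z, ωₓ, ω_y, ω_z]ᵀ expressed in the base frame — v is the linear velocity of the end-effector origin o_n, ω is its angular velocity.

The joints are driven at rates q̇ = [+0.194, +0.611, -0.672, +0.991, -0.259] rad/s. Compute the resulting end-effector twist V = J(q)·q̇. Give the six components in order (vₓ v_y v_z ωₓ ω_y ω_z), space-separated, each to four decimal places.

o_n = [0.0384, -0.7864, 0.2938]
J₁: ẑ×o_n = [0.7864, 0.0384, -0.0000], ω = ẑ
J2: z=[0.6947, -0.7193, 0.0000] o=[-0.5035, -0.4863, 0.2700] → [-0.0171, -0.0165, 0.1813, 0.6947, -0.7193, 0.0000]
J3: z=[0.6947, -0.7193, 0.0000] o=[-0.7354, -0.8353, 0.3645] → [0.0509, 0.0491, 0.5906, 0.6947, -0.7193, 0.0000]
J4: z=[-0.6291, -0.6076, 0.4848] o=[-0.1859, -1.0275, 0.8368] → [0.2130, -0.2329, -0.0155, -0.6291, -0.6076, 0.4848]
J5: z=[-0.2487, -0.4336, -0.8661] o=[-0.0754, -1.1273, 0.8550] → [0.5387, -0.2381, -0.0355, -0.2487, -0.4336, -0.8661]
V = J·q̇ = [0.1795, -0.2048, -0.2922, -0.6015, -0.4459, 0.8988]

0.1795 -0.2048 -0.2922 -0.6015 -0.4459 0.8988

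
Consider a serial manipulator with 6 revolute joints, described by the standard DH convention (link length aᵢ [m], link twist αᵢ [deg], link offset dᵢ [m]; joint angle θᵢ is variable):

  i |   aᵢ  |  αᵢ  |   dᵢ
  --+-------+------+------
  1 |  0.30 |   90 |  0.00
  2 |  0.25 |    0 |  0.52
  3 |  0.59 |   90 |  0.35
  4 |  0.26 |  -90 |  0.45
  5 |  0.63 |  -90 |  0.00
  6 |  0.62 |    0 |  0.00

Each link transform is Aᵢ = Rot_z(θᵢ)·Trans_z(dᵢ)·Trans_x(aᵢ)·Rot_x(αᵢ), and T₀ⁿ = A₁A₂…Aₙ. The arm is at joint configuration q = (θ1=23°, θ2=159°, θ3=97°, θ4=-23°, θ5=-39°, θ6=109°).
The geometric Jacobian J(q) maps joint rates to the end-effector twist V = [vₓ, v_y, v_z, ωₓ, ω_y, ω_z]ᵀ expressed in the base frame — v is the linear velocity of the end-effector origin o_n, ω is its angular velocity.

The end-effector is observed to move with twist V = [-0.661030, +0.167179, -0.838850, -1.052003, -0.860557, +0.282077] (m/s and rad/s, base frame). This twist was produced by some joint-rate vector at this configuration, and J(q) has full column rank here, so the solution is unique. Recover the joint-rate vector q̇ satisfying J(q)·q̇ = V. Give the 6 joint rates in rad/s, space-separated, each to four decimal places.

-0.4030 0.1310 -0.2240 0.8060 0.3000 -0.8050

o_n = [-0.7446, -0.4234, -0.6160]
J₁: ẑ×o_n = [0.4234, -0.7446, 0.0000], ω = ẑ
J2: z=[0.3907, -0.9205, 0.0000] o=[0.2762, 0.1172, 0.0000] → [0.5670, 0.2407, -1.1508, 0.3907, -0.9205, 0.0000]
J3: z=[0.3907, -0.9205, 0.0000] o=[0.2645, -0.4526, 0.0896] → [0.6495, 0.2757, -0.9174, 0.3907, -0.9205, 0.0000]
J4: z=[-0.8932, -0.3791, 0.2419] o=[0.2699, -0.8306, -0.4829] → [-0.0481, -0.3643, -0.7483, -0.8932, -0.3791, 0.2419]
J5: z=[0.2727, -0.8843, -0.3791] o=[-0.2251, -0.9303, -0.6062] → [0.2008, 0.1996, -0.3212, 0.2727, -0.8843, -0.3791]
J6: z=[0.4690, 0.4662, -0.7501] o=[-0.7543, -0.9471, -0.9476] → [0.5475, -0.1628, 0.2411, 0.4690, 0.4662, -0.7501]
q̇ = J⁺·V = [-0.4030, 0.1310, -0.2240, 0.8060, 0.3000, -0.8050]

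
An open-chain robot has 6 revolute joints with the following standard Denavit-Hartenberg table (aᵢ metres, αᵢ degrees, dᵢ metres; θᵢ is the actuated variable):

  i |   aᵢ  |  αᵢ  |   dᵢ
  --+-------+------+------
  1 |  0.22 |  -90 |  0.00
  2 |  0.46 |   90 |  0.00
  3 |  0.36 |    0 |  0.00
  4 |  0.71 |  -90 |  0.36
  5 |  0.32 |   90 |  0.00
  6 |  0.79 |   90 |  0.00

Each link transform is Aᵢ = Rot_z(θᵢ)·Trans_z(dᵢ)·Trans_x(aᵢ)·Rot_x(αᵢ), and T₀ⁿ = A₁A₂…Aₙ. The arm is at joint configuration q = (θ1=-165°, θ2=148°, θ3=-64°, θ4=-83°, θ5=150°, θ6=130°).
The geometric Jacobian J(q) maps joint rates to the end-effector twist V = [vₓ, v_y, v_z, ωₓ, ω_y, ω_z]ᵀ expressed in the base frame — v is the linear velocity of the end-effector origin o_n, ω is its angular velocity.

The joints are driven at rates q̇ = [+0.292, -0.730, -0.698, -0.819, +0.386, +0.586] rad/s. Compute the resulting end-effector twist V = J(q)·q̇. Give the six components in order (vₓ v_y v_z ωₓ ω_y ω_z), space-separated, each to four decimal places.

o_n = [-0.6064, 1.1900, -0.4992]
J₁: ẑ×o_n = [-1.1900, -0.6064, 0.0000], ω = ẑ
J2: z=[0.2588, -0.9659, 0.0000] o=[-0.2125, -0.0569, 0.0000] → [0.4821, 0.1292, -0.0577, 0.2588, -0.9659, 0.0000]
J3: z=[-0.5119, -0.1372, -0.8480] o=[0.1643, 0.0440, -0.2438] → [1.0069, 0.5229, -0.6923, -0.5119, -0.1372, -0.8480]
J4: z=[-0.5119, -0.1372, -0.8480] o=[0.2098, 0.3912, -0.3274] → [0.7010, 0.6043, -0.5208, -0.5119, -0.1372, -0.8480]
J5: z=[0.2291, 0.9296, -0.2886] o=[-0.5623, 0.5846, -0.3171] → [0.0055, 0.0544, 0.1797, 0.2291, 0.9296, -0.2886]
J6: z=[0.0293, 0.2898, 0.9566] o=[-0.2509, 0.5118, -0.3046] → [-0.7051, -0.3343, 0.1229, 0.0293, 0.2898, 0.9566]
V = J·q̇ = [-2.3874, -1.3061, 1.0933, 0.6932, 1.4418, 2.0277]

-2.3874 -1.3061 1.0933 0.6932 1.4418 2.0277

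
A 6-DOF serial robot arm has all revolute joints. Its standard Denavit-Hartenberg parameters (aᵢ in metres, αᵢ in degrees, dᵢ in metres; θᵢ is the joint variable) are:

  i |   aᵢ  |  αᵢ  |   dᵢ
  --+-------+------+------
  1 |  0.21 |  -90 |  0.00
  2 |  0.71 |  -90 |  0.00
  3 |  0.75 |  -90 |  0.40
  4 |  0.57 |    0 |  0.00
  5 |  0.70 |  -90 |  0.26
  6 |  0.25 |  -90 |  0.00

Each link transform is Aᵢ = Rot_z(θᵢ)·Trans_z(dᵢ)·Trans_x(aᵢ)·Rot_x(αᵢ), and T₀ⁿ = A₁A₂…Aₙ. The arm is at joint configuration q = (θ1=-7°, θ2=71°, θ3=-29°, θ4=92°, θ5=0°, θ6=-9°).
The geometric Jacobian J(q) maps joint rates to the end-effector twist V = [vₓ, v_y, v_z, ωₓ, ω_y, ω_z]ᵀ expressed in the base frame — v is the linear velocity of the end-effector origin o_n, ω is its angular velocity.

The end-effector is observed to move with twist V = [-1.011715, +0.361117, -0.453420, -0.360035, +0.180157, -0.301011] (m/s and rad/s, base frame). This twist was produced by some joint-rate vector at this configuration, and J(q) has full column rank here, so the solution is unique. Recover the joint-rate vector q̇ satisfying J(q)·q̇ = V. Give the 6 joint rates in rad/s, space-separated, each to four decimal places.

0.7620 0.7050 0.7220 0.0580 0.8680 -0.4950

o_n = [1.7384, -0.1365, -1.0215]
J₁: ẑ×o_n = [0.1365, 1.7384, -0.0000], ω = ẑ
J2: z=[0.1219, 0.9925, 0.0000] o=[0.2084, -0.0256, 0.0000] → [-1.0139, 0.1245, -1.5320, 0.1219, 0.9925, 0.0000]
J3: z=[-0.9385, 0.1152, -0.3256] o=[0.4379, -0.0538, -0.6713] → [-0.0673, -0.7521, -0.0722, -0.9385, 0.1152, -0.3256]
J4: z=[0.0501, -0.8873, -0.4584] o=[0.3188, 0.3272, -1.4218] → [-0.5677, -0.6708, 1.2364, 0.0501, -0.8873, -0.4584]
J5: z=[0.0501, -0.8873, -0.4584] o=[0.8466, 0.2527, -1.2199] → [-0.3544, -0.4187, 0.7718, 0.0501, -0.8873, -0.4584]
J6: z=[-0.3743, -0.4422, 0.8151] o=[1.5078, -0.0696, -1.0911] → [0.0238, 0.2140, 0.1270, -0.3743, -0.4422, 0.8151]
q̇ = J⁺·V = [0.7620, 0.7050, 0.7220, 0.0580, 0.8680, -0.4950]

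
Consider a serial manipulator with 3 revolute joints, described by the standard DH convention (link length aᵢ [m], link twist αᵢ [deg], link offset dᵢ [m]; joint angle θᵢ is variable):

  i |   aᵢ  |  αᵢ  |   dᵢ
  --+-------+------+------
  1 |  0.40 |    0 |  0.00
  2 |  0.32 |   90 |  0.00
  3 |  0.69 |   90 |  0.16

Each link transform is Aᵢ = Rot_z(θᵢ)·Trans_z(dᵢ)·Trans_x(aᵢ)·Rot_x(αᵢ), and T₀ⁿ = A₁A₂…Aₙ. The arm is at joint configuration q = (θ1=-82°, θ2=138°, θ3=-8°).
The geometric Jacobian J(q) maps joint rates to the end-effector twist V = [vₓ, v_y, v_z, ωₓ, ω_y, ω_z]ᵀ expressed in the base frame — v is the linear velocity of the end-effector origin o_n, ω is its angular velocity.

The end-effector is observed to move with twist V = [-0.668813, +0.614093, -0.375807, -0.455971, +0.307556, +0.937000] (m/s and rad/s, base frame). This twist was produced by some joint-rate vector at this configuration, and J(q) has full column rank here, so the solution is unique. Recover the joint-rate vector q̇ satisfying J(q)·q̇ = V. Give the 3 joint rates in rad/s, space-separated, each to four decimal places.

0.1420 0.7950 -0.5500

o_n = [0.7493, 0.3462, -0.0960]
J₁: ẑ×o_n = [-0.3462, 0.7493, 0.0000], ω = ẑ
J2: z=[0.0000, 0.0000, 1.0000] o=[0.0557, -0.3961, 0.0000] → [-0.7423, 0.6937, 0.0000, 0.0000, 0.0000, 1.0000]
J3: z=[0.8290, -0.5592, 0.0000] o=[0.2346, -0.1308, 0.0000] → [0.0537, 0.0796, 0.6833, 0.8290, -0.5592, 0.0000]
q̇ = J⁺·V = [0.1420, 0.7950, -0.5500]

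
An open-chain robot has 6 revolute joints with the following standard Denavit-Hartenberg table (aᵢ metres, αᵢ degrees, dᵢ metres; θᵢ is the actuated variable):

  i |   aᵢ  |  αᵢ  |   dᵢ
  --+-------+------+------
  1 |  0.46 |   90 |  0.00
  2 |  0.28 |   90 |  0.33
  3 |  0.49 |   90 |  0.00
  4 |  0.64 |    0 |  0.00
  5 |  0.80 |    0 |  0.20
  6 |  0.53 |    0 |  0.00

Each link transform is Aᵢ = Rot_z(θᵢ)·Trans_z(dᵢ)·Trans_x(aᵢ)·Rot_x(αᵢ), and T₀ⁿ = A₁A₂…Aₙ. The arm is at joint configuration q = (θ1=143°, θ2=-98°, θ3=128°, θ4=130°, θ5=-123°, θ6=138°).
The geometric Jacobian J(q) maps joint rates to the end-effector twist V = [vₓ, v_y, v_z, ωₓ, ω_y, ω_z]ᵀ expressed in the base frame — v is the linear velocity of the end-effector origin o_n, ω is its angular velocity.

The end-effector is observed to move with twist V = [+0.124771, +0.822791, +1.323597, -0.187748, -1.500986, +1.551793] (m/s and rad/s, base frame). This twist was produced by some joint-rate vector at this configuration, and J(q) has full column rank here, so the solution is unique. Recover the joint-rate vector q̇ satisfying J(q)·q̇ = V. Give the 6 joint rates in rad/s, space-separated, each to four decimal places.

0.2300 -0.3710 0.9300 -0.6930 -0.6120 -0.2230

o_n = [0.8372, 0.3692, -0.0419]
J₁: ẑ×o_n = [-0.3692, 0.8372, 0.0000], ω = ẑ
J2: z=[0.6018, 0.7986, 0.0000] o=[-0.3674, 0.2768, 0.0000] → [-0.0335, 0.0252, -0.9064, 0.6018, 0.7986, 0.0000]
J3: z=[0.7909, -0.5960, 0.1392] o=[-0.1377, 0.5169, -0.2773] → [-0.1197, -0.0505, 0.4641, 0.7909, -0.5960, 0.1392]
J4: z=[0.4581, 0.4257, -0.7803] o=[0.0612, 0.8506, 0.0215] → [-0.4026, -0.5765, -0.5508, 0.4581, 0.4257, -0.7803]
J5: z=[0.4581, 0.4257, -0.7803] o=[0.2820, 0.2783, -0.1611] → [0.1217, -0.4879, -0.1947, 0.4581, 0.4257, -0.7803]
J6: z=[0.4581, 0.4257, -0.7803] o=[0.7729, 0.8460, 0.1805] → [-0.4667, 0.0517, -0.2458, 0.4581, 0.4257, -0.7803]
q̇ = J⁺·V = [0.2300, -0.3710, 0.9300, -0.6930, -0.6120, -0.2230]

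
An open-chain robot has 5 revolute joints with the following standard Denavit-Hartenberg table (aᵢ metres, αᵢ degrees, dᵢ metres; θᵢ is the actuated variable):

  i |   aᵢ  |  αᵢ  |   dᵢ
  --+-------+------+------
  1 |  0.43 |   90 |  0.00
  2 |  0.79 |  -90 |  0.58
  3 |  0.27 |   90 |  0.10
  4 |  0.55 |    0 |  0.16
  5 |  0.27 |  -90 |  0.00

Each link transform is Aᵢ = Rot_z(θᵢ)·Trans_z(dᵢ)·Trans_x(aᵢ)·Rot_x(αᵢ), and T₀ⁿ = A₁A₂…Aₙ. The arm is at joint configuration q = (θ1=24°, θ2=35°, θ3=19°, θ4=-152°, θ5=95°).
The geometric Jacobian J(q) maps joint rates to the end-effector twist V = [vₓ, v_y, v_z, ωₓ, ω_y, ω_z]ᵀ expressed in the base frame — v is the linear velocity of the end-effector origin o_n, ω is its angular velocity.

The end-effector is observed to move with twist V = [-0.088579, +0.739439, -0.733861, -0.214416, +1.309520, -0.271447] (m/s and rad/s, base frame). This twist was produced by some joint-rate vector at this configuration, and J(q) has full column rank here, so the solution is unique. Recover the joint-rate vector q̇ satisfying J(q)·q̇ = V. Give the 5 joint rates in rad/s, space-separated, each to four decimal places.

o_n = [1.4825, -0.1649, 0.1307]
J₁: ẑ×o_n = [0.1649, 1.4825, -0.0000], ω = ẑ
J2: z=[0.4067, -0.9135, 0.0000] o=[0.3928, 0.1749, 0.0000] → [-0.1194, -0.0532, 0.8573, 0.4067, -0.9135, 0.0000]
J3: z=[-0.5240, -0.2333, 0.8192] o=[1.2199, -0.0917, 0.4531] → [0.1351, 0.0462, 0.0996, -0.5240, -0.2333, 0.8192]
J4: z=[0.6282, -0.7553, 0.1867] o=[1.3228, 0.0503, 0.6815] → [0.4561, 0.3758, -0.0145, 0.6282, -0.7553, 0.1867]
J5: z=[0.6282, -0.7553, 0.1867] o=[1.2793, -0.3077, 0.2365] → [0.0532, 0.1044, 0.2433, 0.6282, -0.7553, 0.1867]
q̇ = J⁺·V = [0.6000, -0.6330, -0.9070, -0.2580, -0.4300]

0.6000 -0.6330 -0.9070 -0.2580 -0.4300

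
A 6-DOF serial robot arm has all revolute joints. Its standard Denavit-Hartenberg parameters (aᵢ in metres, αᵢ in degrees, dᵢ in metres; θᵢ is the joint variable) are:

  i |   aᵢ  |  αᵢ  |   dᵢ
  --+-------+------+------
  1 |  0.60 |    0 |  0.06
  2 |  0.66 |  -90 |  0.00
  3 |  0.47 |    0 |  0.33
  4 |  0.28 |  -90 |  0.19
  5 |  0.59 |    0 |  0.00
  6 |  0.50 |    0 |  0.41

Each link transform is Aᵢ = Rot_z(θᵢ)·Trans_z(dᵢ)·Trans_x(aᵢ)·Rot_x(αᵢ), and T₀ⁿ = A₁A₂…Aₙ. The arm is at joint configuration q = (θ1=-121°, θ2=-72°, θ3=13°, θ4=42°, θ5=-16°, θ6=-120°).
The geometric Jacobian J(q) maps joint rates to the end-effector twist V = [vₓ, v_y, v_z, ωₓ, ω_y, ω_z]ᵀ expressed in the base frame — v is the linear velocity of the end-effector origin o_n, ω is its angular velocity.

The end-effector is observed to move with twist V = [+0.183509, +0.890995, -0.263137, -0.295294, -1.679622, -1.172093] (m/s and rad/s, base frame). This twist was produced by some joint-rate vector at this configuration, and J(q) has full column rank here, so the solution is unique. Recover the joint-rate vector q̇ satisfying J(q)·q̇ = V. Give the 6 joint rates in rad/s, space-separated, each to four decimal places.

-0.1200 -0.9890 0.8440 0.8590 -0.4420 0.5520

o_n = [-1.5752, -1.2790, -0.6802]
J₁: ẑ×o_n = [1.2790, -1.5752, 0.0000], ω = ẑ
J2: z=[0.0000, 0.0000, 1.0000] o=[-0.3090, -0.5143, 0.0600] → [0.7647, -1.2662, 0.0000, 0.0000, 0.0000, 1.0000]
J3: z=[-0.2250, -0.9744, 0.0000] o=[-0.9521, -0.3658, 0.0600] → [0.7212, -0.1665, -0.4017, -0.2250, -0.9744, 0.0000]
J4: z=[-0.2250, -0.9744, 0.0000] o=[-1.4726, -0.5844, -0.0457] → [0.6182, -0.1427, 0.0562, -0.2250, -0.9744, 0.0000]
J5: z=[0.7982, -0.1843, -0.5736] o=[-1.6718, -0.7334, -0.2751] → [-0.2383, 0.2680, -0.4177, 0.7982, -0.1843, -0.5736]
J6: z=[0.7982, -0.1843, -0.5736] o=[-2.0253, -0.8186, -0.7397] → [-0.2750, -0.3056, -0.2845, 0.7982, -0.1843, -0.5736]
q̇ = J⁺·V = [-0.1200, -0.9890, 0.8440, 0.8590, -0.4420, 0.5520]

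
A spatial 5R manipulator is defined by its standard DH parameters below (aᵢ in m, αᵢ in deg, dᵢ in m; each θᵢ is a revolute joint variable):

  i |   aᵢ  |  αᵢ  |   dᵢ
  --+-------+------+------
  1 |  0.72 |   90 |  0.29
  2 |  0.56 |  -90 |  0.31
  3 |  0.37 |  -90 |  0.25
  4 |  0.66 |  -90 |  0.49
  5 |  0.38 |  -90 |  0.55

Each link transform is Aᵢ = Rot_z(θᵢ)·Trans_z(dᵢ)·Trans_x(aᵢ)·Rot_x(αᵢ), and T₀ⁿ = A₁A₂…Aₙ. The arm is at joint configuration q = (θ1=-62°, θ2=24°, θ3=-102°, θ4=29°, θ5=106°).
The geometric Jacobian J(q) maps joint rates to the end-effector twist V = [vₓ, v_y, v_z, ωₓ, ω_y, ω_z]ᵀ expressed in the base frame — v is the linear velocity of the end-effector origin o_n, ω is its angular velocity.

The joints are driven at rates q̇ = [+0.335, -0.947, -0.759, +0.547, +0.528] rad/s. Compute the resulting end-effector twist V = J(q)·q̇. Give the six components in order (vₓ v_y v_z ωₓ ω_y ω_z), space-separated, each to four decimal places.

o_n = [-0.1318, -1.6949, 0.0606]
J₁: ẑ×o_n = [1.6949, -0.1318, 0.0000], ω = ẑ
J2: z=[-0.8829, -0.4695, 0.0000] o=[0.3380, -0.6357, 0.2900] → [0.1077, -0.2026, 0.7146, -0.8829, -0.4695, 0.0000]
J3: z=[-0.1910, 0.3591, 0.9135] o=[0.3045, -1.2330, 0.5178] → [0.2578, -0.4858, 0.2449, -0.1910, 0.3591, 0.9135]
J4: z=[0.2359, -0.8866, 0.3978] o=[-0.0958, -1.2510, 0.7149] → [0.7567, 0.1401, -0.1366, 0.2359, -0.8866, 0.3978]
J5: z=[0.6289, -0.1728, -0.7580] o=[-0.4691, -1.9687, 0.5687] → [0.2953, 0.0639, 0.2305, 0.6289, -0.1728, -0.7580]
V = J·q̇ = [0.8399, 0.6268, -0.8157, 1.4422, -0.4042, -0.5410]

0.8399 0.6268 -0.8157 1.4422 -0.4042 -0.5410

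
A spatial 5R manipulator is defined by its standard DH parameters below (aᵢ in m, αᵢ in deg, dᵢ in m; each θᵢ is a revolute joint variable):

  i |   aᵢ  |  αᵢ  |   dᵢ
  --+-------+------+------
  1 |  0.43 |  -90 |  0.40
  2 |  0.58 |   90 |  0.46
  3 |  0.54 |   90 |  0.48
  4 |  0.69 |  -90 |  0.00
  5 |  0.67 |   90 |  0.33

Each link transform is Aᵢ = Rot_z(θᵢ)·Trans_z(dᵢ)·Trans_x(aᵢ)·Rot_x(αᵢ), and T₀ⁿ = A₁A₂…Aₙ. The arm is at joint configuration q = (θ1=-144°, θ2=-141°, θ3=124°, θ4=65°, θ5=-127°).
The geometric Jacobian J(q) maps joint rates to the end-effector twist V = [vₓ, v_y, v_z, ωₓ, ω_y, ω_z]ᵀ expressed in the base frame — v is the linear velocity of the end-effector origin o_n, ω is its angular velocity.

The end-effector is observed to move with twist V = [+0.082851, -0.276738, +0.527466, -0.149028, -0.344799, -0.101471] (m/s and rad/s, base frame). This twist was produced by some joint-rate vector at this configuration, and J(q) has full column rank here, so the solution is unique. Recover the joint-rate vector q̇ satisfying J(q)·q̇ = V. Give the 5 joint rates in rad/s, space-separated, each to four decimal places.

-0.3870 0.3500 -0.4680 -0.1480 0.1010

o_n = [1.2388, -0.4095, 0.2333]
J₁: ẑ×o_n = [0.4095, 1.2388, -0.0000], ω = ẑ
J2: z=[0.5878, -0.8090, 0.0000] o=[-0.3479, -0.2527, 0.4000] → [0.1348, 0.0980, 1.1915, 0.5878, -0.8090, 0.0000]
J3: z=[0.5091, 0.3699, -0.7771] o=[0.2872, -0.3600, 0.7650] → [-0.2352, -0.4689, -0.3772, 0.5091, 0.3699, -0.7771]
J4: z=[0.8499, -0.0737, 0.5217] o=[0.6048, -0.6825, 0.2019] → [-0.1448, 0.3041, 0.2788, 0.8499, -0.0737, 0.5217]
J5: z=[0.0922, 0.9957, -0.0095] o=[0.9628, -0.7213, -0.3867] → [0.6203, -0.0598, -0.2461, 0.0922, 0.9957, -0.0095]
q̇ = J⁺·V = [-0.3870, 0.3500, -0.4680, -0.1480, 0.1010]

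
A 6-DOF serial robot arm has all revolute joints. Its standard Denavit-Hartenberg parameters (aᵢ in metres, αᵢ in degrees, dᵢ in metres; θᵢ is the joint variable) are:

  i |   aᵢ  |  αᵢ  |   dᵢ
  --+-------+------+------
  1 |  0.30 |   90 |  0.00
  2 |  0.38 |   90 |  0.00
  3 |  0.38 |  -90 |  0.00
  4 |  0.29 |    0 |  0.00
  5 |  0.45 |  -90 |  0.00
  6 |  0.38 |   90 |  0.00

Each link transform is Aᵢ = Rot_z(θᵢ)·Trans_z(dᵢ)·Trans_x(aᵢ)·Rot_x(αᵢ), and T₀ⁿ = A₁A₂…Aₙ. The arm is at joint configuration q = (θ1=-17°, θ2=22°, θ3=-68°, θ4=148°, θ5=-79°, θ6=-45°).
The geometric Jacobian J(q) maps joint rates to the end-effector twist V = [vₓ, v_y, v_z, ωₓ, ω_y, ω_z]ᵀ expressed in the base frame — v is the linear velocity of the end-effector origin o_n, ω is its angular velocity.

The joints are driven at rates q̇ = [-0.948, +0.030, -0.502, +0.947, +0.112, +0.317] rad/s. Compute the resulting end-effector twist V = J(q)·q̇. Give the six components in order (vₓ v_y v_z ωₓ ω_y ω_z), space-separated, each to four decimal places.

o_n = [0.7561, 0.0433, 1.0552]
J₁: ẑ×o_n = [-0.0433, 0.7561, 0.0000], ω = ẑ
J2: z=[-0.2924, -0.9563, 0.0000] o=[0.2869, -0.0877, 0.0000] → [-1.0091, 0.3085, 0.4104, -0.2924, -0.9563, 0.0000]
J3: z=[0.3582, -0.1095, -0.9272] o=[0.6238, -0.1907, 0.1424] → [0.1170, -0.4497, 0.0983, 0.3582, -0.1095, -0.9272]
J4: z=[0.7126, -0.6096, 0.3473] o=[0.8531, 0.1076, 0.1957] → [-0.5016, -0.6462, -0.1049, 0.7126, -0.6096, 0.3473]
J5: z=[0.7126, -0.6096, 0.3473] o=[0.6496, -0.0686, 0.3037] → [-0.4970, -0.4986, 0.1446, 0.7126, -0.6096, 0.3473]
J6: z=[-0.6915, -0.6937, 0.2013] o=[0.5964, 0.1040, 0.7158] → [-0.2232, 0.2669, 0.1528, -0.6915, -0.6937, 0.2013]
V = J·q̇ = [-0.6494, -1.0650, -0.0718, 0.3468, -0.8392, -0.0509]

-0.6494 -1.0650 -0.0718 0.3468 -0.8392 -0.0509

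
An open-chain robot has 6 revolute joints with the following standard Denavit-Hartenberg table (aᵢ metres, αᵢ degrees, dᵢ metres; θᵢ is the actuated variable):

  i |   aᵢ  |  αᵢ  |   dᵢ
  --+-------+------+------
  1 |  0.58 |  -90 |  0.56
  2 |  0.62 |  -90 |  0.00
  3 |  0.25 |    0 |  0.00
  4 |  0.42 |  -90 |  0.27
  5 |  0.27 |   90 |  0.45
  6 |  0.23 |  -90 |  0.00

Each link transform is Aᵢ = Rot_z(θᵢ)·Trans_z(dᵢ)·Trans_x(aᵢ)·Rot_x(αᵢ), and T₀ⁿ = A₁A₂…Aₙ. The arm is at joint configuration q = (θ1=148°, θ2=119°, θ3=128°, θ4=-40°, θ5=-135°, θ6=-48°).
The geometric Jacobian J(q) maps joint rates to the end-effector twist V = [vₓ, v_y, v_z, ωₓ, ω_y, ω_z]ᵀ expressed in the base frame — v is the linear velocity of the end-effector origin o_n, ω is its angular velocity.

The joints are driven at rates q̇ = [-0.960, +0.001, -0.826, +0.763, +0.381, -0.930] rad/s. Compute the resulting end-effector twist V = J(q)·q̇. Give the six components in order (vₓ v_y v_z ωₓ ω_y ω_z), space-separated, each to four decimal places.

0.5880 0.0515 -0.2800 0.6487 0.3841 -0.3588

o_n = [0.1826, 0.2714, 0.6688]
J₁: ẑ×o_n = [-0.2714, 0.1826, 0.0000], ω = ẑ
J2: z=[-0.5299, -0.8480, 0.0000] o=[-0.4919, 0.3074, 0.5600] → [-0.0923, 0.0577, 0.5911, -0.5299, -0.8480, 0.0000]
J3: z=[0.7417, -0.4635, 0.4848] o=[-0.2370, 0.1481, 0.0177] → [-0.3615, -0.2795, 0.2859, 0.7417, -0.4635, 0.4848]
J4: z=[0.7417, -0.4635, 0.4848] o=[-0.1958, 0.3547, 0.1524] → [-0.1990, -0.1996, 0.1136, 0.7417, -0.4635, 0.4848]
J5: z=[-0.3924, 0.2863, 0.8741] o=[0.2329, 0.5817, 0.2704] → [0.3854, 0.1124, 0.1362, -0.3924, 0.2863, 0.8741]
J6: z=[-0.9091, -0.2652, -0.3212] o=[0.0941, 0.4620, 0.7622] → [-0.0365, -0.1133, 0.1968, -0.9091, -0.2652, -0.3212]
V = J·q̇ = [0.5880, 0.0515, -0.2800, 0.6487, 0.3841, -0.3588]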